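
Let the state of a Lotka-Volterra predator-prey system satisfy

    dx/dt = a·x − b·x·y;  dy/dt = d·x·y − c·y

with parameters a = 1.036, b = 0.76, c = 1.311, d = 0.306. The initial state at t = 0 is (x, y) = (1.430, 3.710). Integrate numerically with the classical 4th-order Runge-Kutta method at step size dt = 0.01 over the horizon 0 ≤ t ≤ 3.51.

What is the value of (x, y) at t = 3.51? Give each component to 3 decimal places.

t=0.000: state=(1.430, 3.710)
step 1 (dt=0.01): k1=(-2.551, -3.240), k2=(-2.510, -3.241), k3=(-2.511, -3.240), k4=(-2.471, -3.240); state += dt/6·(k1+2k2+2k3+k4)
t=0.010: state=(1.405, 3.678)
t=0.020: state=(1.381, 3.645)
t=0.030: state=(1.357, 3.613)
continuing one RK4 step at a time; state shown every 20 steps (Δt=0.2):
t=0.200: state=(1.051, 3.076)
t=0.400: state=(0.847, 2.506)
t=0.600: state=(0.739, 2.023)
t=0.800: state=(0.690, 1.626)
t=1.000: state=(0.680, 1.304)
t=1.200: state=(0.700, 1.046)
t=1.400: state=(0.747, 0.841)
t=1.600: state=(0.819, 0.679)
t=1.800: state=(0.917, 0.551)
t=2.000: state=(1.046, 0.450)
t=2.200: state=(1.210, 0.371)
t=2.400: state=(1.414, 0.309)
t=2.600: state=(1.665, 0.261)
t=2.800: state=(1.975, 0.225)
t=3.000: state=(2.353, 0.197)
t=3.200: state=(2.814, 0.178)
t=3.400: state=(3.373, 0.165)
t=3.510: state=(3.729, 0.161)

(x, y) = (3.729, 0.161)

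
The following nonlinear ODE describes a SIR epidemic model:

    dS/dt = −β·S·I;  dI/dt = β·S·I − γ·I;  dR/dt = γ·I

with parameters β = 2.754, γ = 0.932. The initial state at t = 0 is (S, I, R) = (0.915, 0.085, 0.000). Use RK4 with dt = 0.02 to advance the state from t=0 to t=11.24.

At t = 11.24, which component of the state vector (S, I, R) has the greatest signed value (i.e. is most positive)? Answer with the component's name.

largest component: R

t=0.000: state=(0.915, 0.085, 0.000)
step 1 (dt=0.02): k1=(-0.214, 0.135, 0.079), k2=(-0.217, 0.137, 0.080), k3=(-0.217, 0.137, 0.080), k4=(-0.220, 0.138, 0.082); state += dt/6·(k1+2k2+2k3+k4)
t=0.020: state=(0.911, 0.088, 0.002)
t=0.040: state=(0.906, 0.091, 0.003)
t=0.060: state=(0.902, 0.093, 0.005)
continuing one RK4 step at a time; state shown every 25 steps (Δt=0.5):
t=0.500: state=(0.770, 0.172, 0.058)
t=1.000: state=(0.566, 0.271, 0.162)
t=1.500: state=(0.373, 0.323, 0.304)
t=2.000: state=(0.240, 0.307, 0.453)
t=2.500: state=(0.163, 0.253, 0.584)
t=3.000: state=(0.120, 0.192, 0.688)
t=3.500: state=(0.096, 0.140, 0.765)
t=4.000: state=(0.081, 0.099, 0.820)
t=4.500: state=(0.072, 0.069, 0.859)
t=5.000: state=(0.067, 0.048, 0.885)
t=5.500: state=(0.063, 0.033, 0.904)
t=6.000: state=(0.061, 0.022, 0.917)
t=6.500: state=(0.059, 0.015, 0.925)
t=7.000: state=(0.058, 0.010, 0.931)
t=7.500: state=(0.058, 0.007, 0.935)
t=8.000: state=(0.057, 0.005, 0.938)
t=8.500: state=(0.057, 0.003, 0.940)
t=9.000: state=(0.057, 0.002, 0.941)
t=9.500: state=(0.057, 0.001, 0.942)
t=10.000: state=(0.056, 0.001, 0.943)
t=10.500: state=(0.056, 0.001, 0.943)
t=11.000: state=(0.056, 0.000, 0.943)
t=11.240: state=(0.056, 0.000, 0.943)
compare at T: S=0.056, I=0.000, R=0.943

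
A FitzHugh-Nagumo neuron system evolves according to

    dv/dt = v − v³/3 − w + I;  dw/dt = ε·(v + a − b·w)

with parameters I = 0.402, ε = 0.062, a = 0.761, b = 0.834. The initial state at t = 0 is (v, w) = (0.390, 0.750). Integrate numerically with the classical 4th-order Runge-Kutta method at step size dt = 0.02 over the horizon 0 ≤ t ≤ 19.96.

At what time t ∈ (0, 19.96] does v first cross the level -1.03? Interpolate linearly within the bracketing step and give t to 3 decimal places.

t=0.000: state=(0.390, 0.750)
step 1 (dt=0.02): k1=(0.022, 0.033), k2=(0.022, 0.033), k3=(0.022, 0.033), k4=(0.022, 0.033); state += dt/6·(k1+2k2+2k3+k4)
t=0.020: state=(0.390, 0.751)
t=0.040: state=(0.391, 0.751)
t=0.060: state=(0.391, 0.752)
continuing one RK4 step at a time; state shown every 50 steps (Δt=1):
t=1.000: state=(0.403, 0.782)
t=2.000: state=(0.383, 0.813)
t=3.000: state=(0.291, 0.839)
t=4.000: state=(0.022, 0.853)
t=5.000: state=(-0.687, 0.839)
t=5.320: state=(-1.029, 0.823)
next step: t=5.340: state=(-1.051, 0.822) — v has crossed -1.03
linear interpolation between t=5.320 (-1.02890) and t=5.340 (-1.05062) → t≈5.321

t = 5.321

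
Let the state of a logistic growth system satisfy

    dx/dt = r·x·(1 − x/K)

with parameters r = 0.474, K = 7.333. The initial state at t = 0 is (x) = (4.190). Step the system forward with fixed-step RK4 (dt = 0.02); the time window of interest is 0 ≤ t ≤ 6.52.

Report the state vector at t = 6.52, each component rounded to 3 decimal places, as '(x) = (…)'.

(x) = (7.091)

t=0.000: state=(4.190)
step 1 (dt=0.02): k1=(0.851), k2=(0.851), k3=(0.851), k4=(0.850); state += dt/6·(k1+2k2+2k3+k4)
t=0.020: state=(4.207)
t=0.040: state=(4.224)
t=0.060: state=(4.241)
continuing one RK4 step at a time; state shown every 25 steps (Δt=0.5):
t=0.500: state=(4.607)
t=1.000: state=(4.999)
t=1.500: state=(5.359)
t=2.000: state=(5.681)
t=2.500: state=(5.965)
t=3.000: state=(6.209)
t=3.500: state=(6.417)
t=4.000: state=(6.591)
t=4.500: state=(6.734)
t=5.000: state=(6.852)
t=5.500: state=(6.949)
t=6.000: state=(7.026)
t=6.500: state=(7.089)
t=6.520: state=(7.091)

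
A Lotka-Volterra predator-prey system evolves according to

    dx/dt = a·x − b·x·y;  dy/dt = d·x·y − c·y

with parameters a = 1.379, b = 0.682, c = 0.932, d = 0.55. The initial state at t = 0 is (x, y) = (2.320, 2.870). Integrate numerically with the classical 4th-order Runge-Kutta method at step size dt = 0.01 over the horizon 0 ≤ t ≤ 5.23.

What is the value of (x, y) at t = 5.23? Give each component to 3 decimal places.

t=0.000: state=(2.320, 2.870)
step 1 (dt=0.01): k1=(-1.342, 0.987), k2=(-1.346, 0.978), k3=(-1.346, 0.978), k4=(-1.349, 0.969); state += dt/6·(k1+2k2+2k3+k4)
t=0.010: state=(2.307, 2.880)
t=0.020: state=(2.293, 2.889)
t=0.030: state=(2.279, 2.899)
continuing one RK4 step at a time; state shown every 20 steps (Δt=0.2):
t=0.200: state=(2.043, 3.028)
t=0.400: state=(1.770, 3.099)
t=0.600: state=(1.529, 3.083)
t=0.800: state=(1.330, 2.993)
t=1.000: state=(1.176, 2.850)
t=1.200: state=(1.063, 2.674)
t=1.400: state=(0.985, 2.483)
t=1.600: state=(0.937, 2.290)
t=1.800: state=(0.915, 2.104)
t=2.000: state=(0.916, 1.931)
t=2.200: state=(0.938, 1.774)
t=2.400: state=(0.979, 1.636)
t=2.600: state=(1.041, 1.517)
t=2.800: state=(1.123, 1.418)
t=3.000: state=(1.226, 1.339)
t=3.200: state=(1.352, 1.280)
t=3.400: state=(1.500, 1.242)
t=3.600: state=(1.670, 1.227)
t=3.800: state=(1.861, 1.237)
t=4.000: state=(2.067, 1.274)
t=4.200: state=(2.279, 1.343)
t=4.400: state=(2.483, 1.448)
t=4.600: state=(2.660, 1.596)
t=4.800: state=(2.784, 1.788)
t=5.000: state=(2.830, 2.022)
t=5.200: state=(2.780, 2.287)
t=5.230: state=(2.764, 2.328)

(x, y) = (2.764, 2.328)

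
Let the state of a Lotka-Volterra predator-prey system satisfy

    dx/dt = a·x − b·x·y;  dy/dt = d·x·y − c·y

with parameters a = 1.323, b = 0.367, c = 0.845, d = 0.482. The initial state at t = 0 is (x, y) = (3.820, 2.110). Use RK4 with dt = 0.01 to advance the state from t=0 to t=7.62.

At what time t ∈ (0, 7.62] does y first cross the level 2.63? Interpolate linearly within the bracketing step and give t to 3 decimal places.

t=0.000: state=(3.820, 2.110)
step 1 (dt=0.01): k1=(2.096, 2.102), k2=(2.087, 2.123), k3=(2.087, 2.123), k4=(2.077, 2.145); state += dt/6·(k1+2k2+2k3+k4)
t=0.010: state=(3.841, 2.131)
t=0.020: state=(3.862, 2.153)
t=0.030: state=(3.882, 2.175)
t=0.200: state=(4.188, 2.624)
next step: t=0.210: state=(4.203, 2.655) — y has crossed 2.63
linear interpolation between t=0.200 (2.62382) and t=0.210 (2.65490) → t≈0.202

t = 0.202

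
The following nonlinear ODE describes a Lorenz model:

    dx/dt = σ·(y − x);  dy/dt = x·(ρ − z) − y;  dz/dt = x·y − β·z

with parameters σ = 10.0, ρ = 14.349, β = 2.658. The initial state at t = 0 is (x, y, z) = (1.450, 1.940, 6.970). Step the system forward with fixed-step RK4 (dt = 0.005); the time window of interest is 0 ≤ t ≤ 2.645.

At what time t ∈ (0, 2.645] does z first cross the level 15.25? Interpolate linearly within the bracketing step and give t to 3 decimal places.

t = 0.459

t=0.000: state=(1.450, 1.940, 6.970)
step 1 (dt=0.005): k1=(4.900, 8.760, -15.713), k2=(4.996, 8.885, -15.553), k3=(4.997, 8.886, -15.553), k4=(5.094, 9.014, -15.393); state += dt/6·(k1+2k2+2k3+k4)
t=0.005: state=(1.475, 1.984, 6.892)
t=0.010: state=(1.501, 2.030, 6.816)
t=0.015: state=(1.528, 2.077, 6.742)
continuing one RK4 step at a time; state shown every 20 steps (Δt=0.1):
t=0.100: state=(2.159, 3.122, 5.741)
t=0.200: state=(3.463, 5.158, 5.420)
t=0.300: state=(5.620, 8.227, 6.855)
t=0.400: state=(8.394, 10.998, 11.418)
t=0.455: state=(9.542, 10.939, 15.003)
next step: t=0.460: state=(9.608, 10.845, 15.323) — z has crossed 15.25
linear interpolation between t=0.455 (15.00287) and t=0.460 (15.32291) → t≈0.459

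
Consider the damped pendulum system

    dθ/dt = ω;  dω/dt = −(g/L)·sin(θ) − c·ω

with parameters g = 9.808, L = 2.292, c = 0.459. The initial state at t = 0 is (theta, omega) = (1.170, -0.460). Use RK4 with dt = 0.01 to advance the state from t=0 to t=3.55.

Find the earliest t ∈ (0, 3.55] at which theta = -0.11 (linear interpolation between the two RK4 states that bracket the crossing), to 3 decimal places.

t=0.000: state=(1.170, -0.460)
step 1 (dt=0.01): k1=(-0.460, -3.729), k2=(-0.479, -3.717), k3=(-0.479, -3.716), k4=(-0.497, -3.704); state += dt/6·(k1+2k2+2k3+k4)
t=0.010: state=(1.165, -0.497)
t=0.020: state=(1.160, -0.534)
t=0.030: state=(1.155, -0.571)
continuing one RK4 step at a time; state shown every 20 steps (Δt=0.2):
t=0.200: state=(1.007, -1.147)
t=0.400: state=(0.722, -1.670)
t=0.600: state=(0.356, -1.942)
t=0.800: state=(-0.034, -1.899)
t=0.840: state=(-0.109, -1.853)
next step: t=0.850: state=(-0.127, -1.839) — theta has crossed -0.11
linear interpolation between t=0.840 (-0.10870) and t=0.850 (-0.12716) → t≈0.841

t = 0.841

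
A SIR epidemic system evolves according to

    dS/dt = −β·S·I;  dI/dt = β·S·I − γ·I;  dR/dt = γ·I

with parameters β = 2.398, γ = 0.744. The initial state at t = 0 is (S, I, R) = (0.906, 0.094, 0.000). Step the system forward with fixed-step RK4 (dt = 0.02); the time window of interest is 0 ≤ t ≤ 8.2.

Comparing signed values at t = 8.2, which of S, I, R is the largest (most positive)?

t=0.000: state=(0.906, 0.094, 0.000)
step 1 (dt=0.02): k1=(-0.204, 0.134, 0.070), k2=(-0.207, 0.136, 0.071), k3=(-0.207, 0.136, 0.071), k4=(-0.209, 0.137, 0.072); state += dt/6·(k1+2k2+2k3+k4)
t=0.020: state=(0.902, 0.097, 0.001)
t=0.040: state=(0.898, 0.099, 0.003)
t=0.060: state=(0.893, 0.102, 0.004)
continuing one RK4 step at a time; state shown every 25 steps (Δt=0.5):
t=0.500: state=(0.772, 0.178, 0.050)
t=1.000: state=(0.587, 0.278, 0.135)
t=1.500: state=(0.401, 0.346, 0.253)
t=2.000: state=(0.262, 0.353, 0.385)
t=2.500: state=(0.175, 0.315, 0.510)
t=3.000: state=(0.124, 0.259, 0.617)
t=3.500: state=(0.094, 0.203, 0.703)
t=4.000: state=(0.076, 0.155, 0.769)
t=4.500: state=(0.065, 0.116, 0.819)
t=5.000: state=(0.057, 0.086, 0.857)
t=5.500: state=(0.052, 0.063, 0.884)
t=6.000: state=(0.049, 0.046, 0.904)
t=6.500: state=(0.047, 0.034, 0.919)
t=7.000: state=(0.045, 0.025, 0.930)
t=7.500: state=(0.044, 0.018, 0.938)
t=8.000: state=(0.043, 0.013, 0.944)
t=8.200: state=(0.043, 0.011, 0.946)
compare at T: S=0.043, I=0.011, R=0.946

largest component: R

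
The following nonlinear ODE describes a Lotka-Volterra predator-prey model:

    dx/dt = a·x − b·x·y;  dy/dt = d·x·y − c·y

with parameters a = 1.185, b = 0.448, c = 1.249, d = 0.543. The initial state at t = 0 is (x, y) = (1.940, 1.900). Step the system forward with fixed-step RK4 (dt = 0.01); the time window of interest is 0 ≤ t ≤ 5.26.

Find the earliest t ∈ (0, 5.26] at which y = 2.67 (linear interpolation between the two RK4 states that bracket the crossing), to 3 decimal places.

t=0.000: state=(1.940, 1.900)
step 1 (dt=0.01): k1=(0.648, -0.372), k2=(0.650, -0.368), k3=(0.650, -0.368), k4=(0.653, -0.364); state += dt/6·(k1+2k2+2k3+k4)
t=0.010: state=(1.947, 1.896)
t=0.020: state=(1.953, 1.893)
t=0.030: state=(1.960, 1.889)
continuing one RK4 step at a time; state shown every 20 steps (Δt=0.2):
t=0.200: state=(2.080, 1.841)
t=0.400: state=(2.239, 1.812)
t=0.600: state=(2.412, 1.817)
t=0.800: state=(2.594, 1.858)
t=1.000: state=(2.775, 1.937)
t=1.200: state=(2.941, 2.058)
t=1.400: state=(3.078, 2.224)
t=1.600: state=(3.168, 2.433)
t=1.790: state=(3.194, 2.666)
next step: t=1.800: state=(3.194, 2.679) — y has crossed 2.67
linear interpolation between t=1.790 (2.66588) and t=1.800 (2.67885) → t≈1.793

t = 1.793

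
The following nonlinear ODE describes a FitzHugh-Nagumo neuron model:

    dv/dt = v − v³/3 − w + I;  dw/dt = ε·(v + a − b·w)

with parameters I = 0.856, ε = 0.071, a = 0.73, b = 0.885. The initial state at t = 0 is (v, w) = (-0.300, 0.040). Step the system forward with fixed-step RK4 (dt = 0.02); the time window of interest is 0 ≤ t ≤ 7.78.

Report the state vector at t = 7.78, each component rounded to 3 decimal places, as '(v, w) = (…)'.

t=0.000: state=(-0.300, 0.040)
step 1 (dt=0.02): k1=(0.525, 0.028), k2=(0.530, 0.028), k3=(0.530, 0.028), k4=(0.534, 0.029); state += dt/6·(k1+2k2+2k3+k4)
t=0.020: state=(-0.289, 0.041)
t=0.040: state=(-0.279, 0.041)
t=0.060: state=(-0.268, 0.042)
continuing one RK4 step at a time; state shown every 25 steps (Δt=0.5):
t=0.500: state=(0.031, 0.059)
t=1.000: state=(0.552, 0.092)
t=1.500: state=(1.232, 0.146)
t=2.000: state=(1.733, 0.220)
t=2.500: state=(1.908, 0.303)
t=3.000: state=(1.934, 0.387)
t=3.500: state=(1.918, 0.468)
t=4.000: state=(1.892, 0.545)
t=4.500: state=(1.864, 0.620)
t=5.000: state=(1.835, 0.690)
t=5.500: state=(1.805, 0.758)
t=6.000: state=(1.776, 0.823)
t=6.500: state=(1.747, 0.885)
t=7.000: state=(1.718, 0.943)
t=7.500: state=(1.688, 0.999)
t=7.780: state=(1.672, 1.029)

(v, w) = (1.672, 1.029)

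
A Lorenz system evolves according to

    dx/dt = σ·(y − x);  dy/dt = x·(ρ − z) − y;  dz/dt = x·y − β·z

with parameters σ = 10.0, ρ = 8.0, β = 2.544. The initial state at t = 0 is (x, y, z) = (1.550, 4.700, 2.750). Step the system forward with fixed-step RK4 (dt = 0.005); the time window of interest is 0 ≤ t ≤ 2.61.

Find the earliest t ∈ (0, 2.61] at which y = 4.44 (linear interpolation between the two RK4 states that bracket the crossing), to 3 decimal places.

t=0.000: state=(1.550, 4.700, 2.750)
step 1 (dt=0.005): k1=(31.500, 3.438, 0.289), k2=(30.798, 3.841, 0.671), k3=(30.826, 3.829, 0.662), k4=(30.150, 4.222, 1.038); state += dt/6·(k1+2k2+2k3+k4)
t=0.005: state=(1.704, 4.719, 2.753)
t=0.010: state=(1.852, 4.742, 2.760)
t=0.015: state=(1.993, 4.769, 2.771)
continuing one RK4 step at a time; state shown every 20 steps (Δt=0.1):
t=0.100: state=(3.824, 5.583, 3.426)
t=0.200: state=(5.361, 6.685, 5.215)
t=0.300: state=(6.348, 6.905, 7.670)
t=0.400: state=(6.347, 5.787, 9.597)
t=0.480: state=(5.624, 4.458, 10.056)
next step: t=0.485: state=(5.565, 4.378, 10.051) — y has crossed 4.44
linear interpolation between t=0.480 (4.45780) and t=0.485 (4.37826) → t≈0.481

t = 0.481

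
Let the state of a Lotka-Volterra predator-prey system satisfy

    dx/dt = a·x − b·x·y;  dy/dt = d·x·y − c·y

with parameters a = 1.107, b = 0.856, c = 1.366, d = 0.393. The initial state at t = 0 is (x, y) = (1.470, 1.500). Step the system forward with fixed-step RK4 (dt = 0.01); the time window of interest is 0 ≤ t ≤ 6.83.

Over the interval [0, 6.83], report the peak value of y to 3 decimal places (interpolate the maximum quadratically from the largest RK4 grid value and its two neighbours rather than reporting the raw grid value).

max y = 2.724

t=0.000: state=(1.470, 1.500)
step 1 (dt=0.01): k1=(-0.260, -1.182), k2=(-0.253, -1.179), k3=(-0.253, -1.179), k4=(-0.245, -1.175); state += dt/6·(k1+2k2+2k3+k4)
t=0.010: state=(1.467, 1.488)
t=0.020: state=(1.465, 1.477)
t=0.030: state=(1.463, 1.465)
continuing one RK4 step at a time; state shown every 25 steps (Δt=0.25):
t=0.250: state=(1.449, 1.230)
t=0.500: state=(1.505, 1.010)
t=0.750: state=(1.630, 0.837)
t=1.000: state=(1.825, 0.704)
t=1.250: state=(2.093, 0.606)
t=1.500: state=(2.443, 0.538)
t=1.750: state=(2.886, 0.496)
t=2.000: state=(3.430, 0.481)
t=2.250: state=(4.078, 0.494)
t=2.500: state=(4.817, 0.543)
t=2.750: state=(5.602, 0.643)
t=3.000: state=(6.326, 0.823)
t=3.250: state=(6.795, 1.117)
t=3.500: state=(6.751, 1.553)
t=3.750: state=(6.039, 2.080)
t=4.000: state=(4.848, 2.529)
t=4.250: state=(3.626, 2.721)
t=4.500: state=(2.686, 2.630)
t=4.750: state=(2.074, 2.355)
t=5.000: state=(1.713, 2.013)
t=5.250: state=(1.523, 1.675)
t=5.500: state=(1.450, 1.377)
t=5.750: state=(1.465, 1.128)
t=6.000: state=(1.551, 0.929)
t=6.250: state=(1.706, 0.775)
t=6.500: state=(1.931, 0.658)
t=6.750: state=(2.234, 0.573)
t=6.830: state=(2.348, 0.552)
largest grid value and its neighbours: y(4.270)=2.72347, y(4.280)=2.72391, y(4.290)=2.72389
parabola through these three points peaks at t≈4.285 with y≈2.72396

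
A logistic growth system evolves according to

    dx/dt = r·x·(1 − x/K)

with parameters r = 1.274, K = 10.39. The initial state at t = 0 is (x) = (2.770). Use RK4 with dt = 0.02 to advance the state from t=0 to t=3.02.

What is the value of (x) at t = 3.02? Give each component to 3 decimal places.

(x) = (9.814)

t=0.000: state=(2.770)
step 1 (dt=0.02): k1=(2.588), k2=(2.603), k3=(2.604), k4=(2.619); state += dt/6·(k1+2k2+2k3+k4)
t=0.020: state=(2.822)
t=0.040: state=(2.875)
t=0.060: state=(2.928)
continuing one RK4 step at a time; state shown every 5 steps (Δt=0.1):
t=0.100: state=(3.036)
t=0.200: state=(3.317)
t=0.300: state=(3.611)
t=0.400: state=(3.917)
t=0.500: state=(4.232)
t=0.600: state=(4.555)
t=0.700: state=(4.883)
t=0.800: state=(5.214)
t=0.900: state=(5.544)
t=1.000: state=(5.872)
t=1.100: state=(6.194)
t=1.200: state=(6.508)
t=1.300: state=(6.813)
t=1.400: state=(7.106)
t=1.500: state=(7.385)
t=1.600: state=(7.649)
t=1.700: state=(7.899)
t=1.800: state=(8.132)
t=1.900: state=(8.349)
t=2.000: state=(8.550)
t=2.100: state=(8.735)
t=2.200: state=(8.905)
t=2.300: state=(9.060)
t=2.400: state=(9.200)
t=2.500: state=(9.328)
t=2.600: state=(9.444)
t=2.700: state=(9.548)
t=2.800: state=(9.641)
t=2.900: state=(9.725)
t=3.000: state=(9.800)
t=3.020: state=(9.814)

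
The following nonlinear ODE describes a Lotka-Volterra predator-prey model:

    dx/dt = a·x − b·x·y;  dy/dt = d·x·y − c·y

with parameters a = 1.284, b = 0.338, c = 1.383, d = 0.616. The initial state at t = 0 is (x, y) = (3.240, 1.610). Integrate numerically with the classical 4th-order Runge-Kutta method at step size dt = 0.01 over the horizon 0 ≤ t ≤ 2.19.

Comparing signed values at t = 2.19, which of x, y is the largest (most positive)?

largest component: y

t=0.000: state=(3.240, 1.610)
step 1 (dt=0.01): k1=(2.397, 0.987), k2=(2.400, 1.002), k3=(2.400, 1.002), k4=(2.404, 1.017); state += dt/6·(k1+2k2+2k3+k4)
t=0.010: state=(3.264, 1.620)
t=0.020: state=(3.288, 1.630)
t=0.030: state=(3.312, 1.641)
continuing one RK4 step at a time; state shown every 10 steps (Δt=0.1):
t=0.100: state=(3.482, 1.725)
t=0.200: state=(3.726, 1.875)
t=0.300: state=(3.964, 2.069)
t=0.400: state=(4.186, 2.317)
t=0.500: state=(4.379, 2.627)
t=0.600: state=(4.527, 3.010)
t=0.700: state=(4.614, 3.475)
t=0.800: state=(4.623, 4.024)
t=0.900: state=(4.540, 4.649)
t=1.000: state=(4.362, 5.329)
t=1.100: state=(4.094, 6.024)
t=1.200: state=(3.754, 6.682)
t=1.300: state=(3.372, 7.248)
t=1.400: state=(2.978, 7.675)
t=1.500: state=(2.600, 7.936)
t=1.600: state=(2.256, 8.024)
t=1.700: state=(1.957, 7.954)
t=1.800: state=(1.706, 7.752)
t=1.900: state=(1.500, 7.450)
t=2.000: state=(1.334, 7.078)
t=2.100: state=(1.202, 6.663)
t=2.190: state=(1.109, 6.272)
compare at T: x=1.109, y=6.272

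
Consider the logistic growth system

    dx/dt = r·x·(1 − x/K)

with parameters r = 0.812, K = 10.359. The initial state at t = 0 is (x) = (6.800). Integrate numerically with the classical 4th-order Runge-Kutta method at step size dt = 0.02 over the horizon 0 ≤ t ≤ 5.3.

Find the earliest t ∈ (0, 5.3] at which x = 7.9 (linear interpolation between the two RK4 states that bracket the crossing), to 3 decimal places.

t=0.000: state=(6.800)
step 1 (dt=0.02): k1=(1.897), k2=(1.892), k3=(1.892), k4=(1.887); state += dt/6·(k1+2k2+2k3+k4)
t=0.020: state=(6.838)
t=0.040: state=(6.875)
t=0.060: state=(6.913)
continuing one RK4 step at a time; state shown every 10 steps (Δt=0.2):
t=0.200: state=(7.169)
t=0.400: state=(7.516)
t=0.600: state=(7.839)
t=0.620: state=(7.869)
next step: t=0.640: state=(7.900) — x has crossed 7.9
linear interpolation between t=0.620 (7.86944) and t=0.640 (7.90003) → t≈0.640

t = 0.640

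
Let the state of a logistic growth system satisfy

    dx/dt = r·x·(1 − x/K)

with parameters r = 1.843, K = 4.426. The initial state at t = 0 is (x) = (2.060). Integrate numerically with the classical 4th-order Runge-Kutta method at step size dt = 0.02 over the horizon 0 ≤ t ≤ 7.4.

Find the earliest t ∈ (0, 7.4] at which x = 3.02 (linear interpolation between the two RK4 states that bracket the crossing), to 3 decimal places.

t=0.000: state=(2.060)
step 1 (dt=0.02): k1=(2.030), k2=(2.032), k3=(2.032), k4=(2.034); state += dt/6·(k1+2k2+2k3+k4)
t=0.020: state=(2.101)
t=0.040: state=(2.141)
t=0.060: state=(2.182)
t=0.480: state=(3.002)
next step: t=0.500: state=(3.038) — x has crossed 3.02
linear interpolation between t=0.480 (3.00232) and t=0.500 (3.03769) → t≈0.490

t = 0.490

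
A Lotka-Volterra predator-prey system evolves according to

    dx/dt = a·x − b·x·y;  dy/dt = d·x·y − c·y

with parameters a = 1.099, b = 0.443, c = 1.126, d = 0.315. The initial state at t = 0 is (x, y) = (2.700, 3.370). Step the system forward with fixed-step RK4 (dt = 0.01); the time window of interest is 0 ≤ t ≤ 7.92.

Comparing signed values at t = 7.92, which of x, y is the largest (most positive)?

t=0.000: state=(2.700, 3.370)
step 1 (dt=0.01): k1=(-1.064, -0.928), k2=(-1.056, -0.933), k3=(-1.056, -0.933), k4=(-1.048, -0.937); state += dt/6·(k1+2k2+2k3+k4)
t=0.010: state=(2.689, 3.361)
t=0.020: state=(2.679, 3.351)
t=0.030: state=(2.669, 3.342)
continuing one RK4 step at a time; state shown every 50 steps (Δt=0.5):
t=0.500: state=(2.347, 2.843)
t=1.000: state=(2.297, 2.326)
t=1.500: state=(2.492, 1.926)
t=2.000: state=(2.906, 1.673)
t=2.500: state=(3.523, 1.577)
t=3.000: state=(4.281, 1.659)
t=3.500: state=(4.988, 1.965)
t=4.000: state=(5.275, 2.532)
t=4.500: state=(4.826, 3.227)
t=5.000: state=(3.868, 3.654)
t=5.500: state=(2.987, 3.556)
t=6.000: state=(2.468, 3.097)
t=6.500: state=(2.287, 2.554)
t=7.000: state=(2.374, 2.093)
t=7.500: state=(2.688, 1.771)
t=7.920: state=(3.117, 1.617)
compare at T: x=3.117, y=1.617

largest component: x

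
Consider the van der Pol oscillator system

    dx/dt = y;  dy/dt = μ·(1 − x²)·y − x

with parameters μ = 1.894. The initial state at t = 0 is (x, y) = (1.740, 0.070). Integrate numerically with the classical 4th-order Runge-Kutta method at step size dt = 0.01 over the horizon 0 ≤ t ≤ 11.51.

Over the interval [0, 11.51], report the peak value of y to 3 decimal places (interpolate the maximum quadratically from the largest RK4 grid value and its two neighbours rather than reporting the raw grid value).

max y = 3.689

t=0.000: state=(1.740, 0.070)
step 1 (dt=0.01): k1=(0.070, -2.009), k2=(0.060, -1.971), k3=(0.060, -1.971), k4=(0.050, -1.934); state += dt/6·(k1+2k2+2k3+k4)
t=0.010: state=(1.741, 0.050)
t=0.020: state=(1.741, 0.031)
t=0.030: state=(1.741, 0.013)
continuing one RK4 step at a time; state shown every 50 steps (Δt=0.5):
t=0.500: state=(1.628, -0.392)
t=1.000: state=(1.388, -0.568)
t=1.500: state=(1.041, -0.862)
t=2.000: state=(0.436, -1.735)
t=2.500: state=(-0.951, -3.684)
t=3.000: state=(-2.000, -0.343)
t=3.500: state=(-1.939, 0.317)
t=4.000: state=(-1.756, 0.406)
t=4.500: state=(-1.530, 0.503)
t=5.000: state=(-1.239, 0.688)
t=5.500: state=(-0.797, 1.163)
t=6.000: state=(0.106, 2.759)
t=6.500: state=(1.720, 2.137)
t=7.000: state=(2.006, -0.182)
t=7.500: state=(1.854, -0.367)
t=8.000: state=(1.651, -0.447)
t=8.500: state=(1.399, -0.576)
t=9.000: state=(1.051, -0.858)
t=9.500: state=(0.452, -1.710)
t=10.000: state=(-0.919, -3.688)
t=10.500: state=(-1.998, -0.378)
t=11.000: state=(-1.942, 0.315)
t=11.500: state=(-1.760, 0.404)
t=11.510: state=(-1.756, 0.406)
largest grid value and its neighbours: y(6.240)=3.68713, y(6.250)=3.68868, y(6.260)=3.68503
parabola through these three points peaks at t≈6.248 with y≈3.68879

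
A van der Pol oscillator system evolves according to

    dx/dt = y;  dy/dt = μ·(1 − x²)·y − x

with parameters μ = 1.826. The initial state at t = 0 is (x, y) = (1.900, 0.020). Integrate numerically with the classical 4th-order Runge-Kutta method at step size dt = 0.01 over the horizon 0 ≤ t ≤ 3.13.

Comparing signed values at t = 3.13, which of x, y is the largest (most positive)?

t=0.000: state=(1.900, 0.020)
step 1 (dt=0.01): k1=(0.020, -1.995), k2=(0.010, -1.948), k3=(0.010, -1.949), k4=(0.001, -1.903); state += dt/6·(k1+2k2+2k3+k4)
t=0.010: state=(1.900, 0.001)
t=0.020: state=(1.900, -0.018)
t=0.030: state=(1.900, -0.036)
continuing one RK4 step at a time; state shown every 20 steps (Δt=0.2):
t=0.200: state=(1.874, -0.238)
t=0.400: state=(1.815, -0.345)
t=0.600: state=(1.739, -0.404)
t=0.800: state=(1.654, -0.450)
t=1.000: state=(1.559, -0.498)
t=1.200: state=(1.454, -0.556)
t=1.400: state=(1.336, -0.631)
t=1.600: state=(1.200, -0.733)
t=1.800: state=(1.039, -0.883)
t=2.000: state=(0.841, -1.112)
t=2.200: state=(0.585, -1.484)
t=2.400: state=(0.232, -2.099)
t=2.600: state=(-0.275, -3.002)
t=2.800: state=(-0.953, -3.605)
t=3.000: state=(-1.600, -2.563)
t=3.130: state=(-1.856, -1.403)
compare at T: x=-1.856, y=-1.403

largest component: y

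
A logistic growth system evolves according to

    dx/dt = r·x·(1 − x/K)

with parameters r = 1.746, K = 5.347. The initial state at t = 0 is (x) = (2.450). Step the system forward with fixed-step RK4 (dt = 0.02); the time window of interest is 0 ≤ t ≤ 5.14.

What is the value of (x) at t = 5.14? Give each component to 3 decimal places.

t=0.000: state=(2.450)
step 1 (dt=0.02): k1=(2.318), k2=(2.321), k3=(2.321), k4=(2.324); state += dt/6·(k1+2k2+2k3+k4)
t=0.020: state=(2.496)
t=0.040: state=(2.543)
t=0.060: state=(2.590)
continuing one RK4 step at a time; state shown every 10 steps (Δt=0.2):
t=0.200: state=(2.916)
t=0.400: state=(3.367)
t=0.600: state=(3.779)
t=0.800: state=(4.137)
t=1.000: state=(4.433)
t=1.200: state=(4.668)
t=1.400: state=(4.849)
t=1.600: state=(4.986)
t=1.800: state=(5.087)
t=2.000: state=(5.161)
t=2.200: state=(5.215)
t=2.400: state=(5.253)
t=2.600: state=(5.280)
t=2.800: state=(5.300)
t=3.000: state=(5.314)
t=3.200: state=(5.323)
t=3.400: state=(5.330)
t=3.600: state=(5.335)
t=3.800: state=(5.339)
t=4.000: state=(5.341)
t=4.200: state=(5.343)
t=4.400: state=(5.344)
t=4.600: state=(5.345)
t=4.800: state=(5.346)
t=5.000: state=(5.346)
t=5.140: state=(5.346)

(x) = (5.346)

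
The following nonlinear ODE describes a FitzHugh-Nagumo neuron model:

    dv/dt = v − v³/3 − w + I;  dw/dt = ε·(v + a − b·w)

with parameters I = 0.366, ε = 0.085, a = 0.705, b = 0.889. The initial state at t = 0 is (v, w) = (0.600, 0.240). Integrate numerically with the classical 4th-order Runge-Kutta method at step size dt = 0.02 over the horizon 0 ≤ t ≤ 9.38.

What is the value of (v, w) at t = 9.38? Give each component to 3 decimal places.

(v, w) = (0.801, 1.249)

t=0.000: state=(0.600, 0.240)
step 1 (dt=0.02): k1=(0.654, 0.093), k2=(0.657, 0.093), k3=(0.657, 0.093), k4=(0.660, 0.094); state += dt/6·(k1+2k2+2k3+k4)
t=0.020: state=(0.613, 0.242)
t=0.040: state=(0.626, 0.244)
t=0.060: state=(0.640, 0.246)
continuing one RK4 step at a time; state shown every 25 steps (Δt=0.5):
t=0.500: state=(0.956, 0.293)
t=1.000: state=(1.295, 0.359)
t=1.500: state=(1.512, 0.434)
t=2.000: state=(1.602, 0.512)
t=2.500: state=(1.616, 0.590)
t=3.000: state=(1.596, 0.665)
t=3.500: state=(1.562, 0.735)
t=4.000: state=(1.520, 0.802)
t=4.500: state=(1.475, 0.864)
t=5.000: state=(1.428, 0.922)
t=5.500: state=(1.377, 0.976)
t=6.000: state=(1.324, 1.025)
t=6.500: state=(1.268, 1.071)
t=7.000: state=(1.208, 1.112)
t=7.500: state=(1.142, 1.149)
t=8.000: state=(1.069, 1.182)
t=8.500: state=(0.987, 1.211)
t=9.000: state=(0.889, 1.234)
t=9.380: state=(0.801, 1.249)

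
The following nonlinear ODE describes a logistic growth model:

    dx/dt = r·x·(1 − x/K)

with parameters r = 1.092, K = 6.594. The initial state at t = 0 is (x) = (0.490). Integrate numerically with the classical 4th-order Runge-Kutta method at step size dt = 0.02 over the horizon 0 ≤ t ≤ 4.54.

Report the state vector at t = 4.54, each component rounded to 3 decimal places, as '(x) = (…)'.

(x) = (6.063)

t=0.000: state=(0.490)
step 1 (dt=0.02): k1=(0.495), k2=(0.500), k3=(0.500), k4=(0.505); state += dt/6·(k1+2k2+2k3+k4)
t=0.020: state=(0.500)
t=0.040: state=(0.510)
t=0.060: state=(0.521)
continuing one RK4 step at a time; state shown every 10 steps (Δt=0.2):
t=0.200: state=(0.599)
t=0.400: state=(0.729)
t=0.600: state=(0.883)
t=0.800: state=(1.064)
t=1.000: state=(1.273)
t=1.200: state=(1.512)
t=1.400: state=(1.782)
t=1.600: state=(2.080)
t=1.800: state=(2.402)
t=2.000: state=(2.745)
t=2.200: state=(3.100)
t=2.400: state=(3.459)
t=2.600: state=(3.815)
t=2.800: state=(4.159)
t=3.000: state=(4.484)
t=3.200: state=(4.784)
t=3.400: state=(5.056)
t=3.600: state=(5.299)
t=3.800: state=(5.511)
t=4.000: state=(5.695)
t=4.200: state=(5.851)
t=4.400: state=(5.984)
t=4.540: state=(6.063)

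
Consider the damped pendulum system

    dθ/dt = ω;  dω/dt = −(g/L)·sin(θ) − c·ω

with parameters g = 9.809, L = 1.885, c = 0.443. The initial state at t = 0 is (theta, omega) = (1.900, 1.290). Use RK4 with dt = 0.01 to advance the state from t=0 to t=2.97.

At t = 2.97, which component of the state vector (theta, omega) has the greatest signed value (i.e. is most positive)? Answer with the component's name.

largest component: omega

t=0.000: state=(1.900, 1.290)
step 1 (dt=0.01): k1=(1.290, -5.496), k2=(1.263, -5.473), k3=(1.263, -5.473), k4=(1.235, -5.450); state += dt/6·(k1+2k2+2k3+k4)
t=0.010: state=(1.913, 1.235)
t=0.020: state=(1.925, 1.181)
t=0.030: state=(1.936, 1.127)
continuing one RK4 step at a time; state shown every 10 steps (Δt=0.1):
t=0.100: state=(2.002, 0.763)
t=0.200: state=(2.054, 0.274)
t=0.300: state=(2.058, -0.187)
t=0.400: state=(2.017, -0.633)
t=0.500: state=(1.932, -1.073)
t=0.600: state=(1.802, -1.513)
t=0.700: state=(1.629, -1.950)
t=0.800: state=(1.413, -2.373)
t=0.900: state=(1.156, -2.757)
t=1.000: state=(0.864, -3.068)
t=1.100: state=(0.546, -3.263)
t=1.200: state=(0.216, -3.310)
t=1.300: state=(-0.110, -3.192)
t=1.400: state=(-0.417, -2.920)
t=1.500: state=(-0.690, -2.525)
t=1.600: state=(-0.919, -2.048)
t=1.700: state=(-1.098, -1.527)
t=1.800: state=(-1.224, -0.994)
t=1.900: state=(-1.297, -0.465)
t=2.000: state=(-1.318, 0.047)
t=2.100: state=(-1.289, 0.536)
t=2.200: state=(-1.212, 0.997)
t=2.300: state=(-1.091, 1.419)
t=2.400: state=(-0.930, 1.789)
t=2.500: state=(-0.735, 2.087)
t=2.600: state=(-0.515, 2.295)
t=2.700: state=(-0.280, 2.392)
t=2.800: state=(-0.041, 2.369)
t=2.900: state=(0.190, 2.227)
t=2.970: state=(0.340, 2.065)
compare at T: theta=0.340, omega=2.065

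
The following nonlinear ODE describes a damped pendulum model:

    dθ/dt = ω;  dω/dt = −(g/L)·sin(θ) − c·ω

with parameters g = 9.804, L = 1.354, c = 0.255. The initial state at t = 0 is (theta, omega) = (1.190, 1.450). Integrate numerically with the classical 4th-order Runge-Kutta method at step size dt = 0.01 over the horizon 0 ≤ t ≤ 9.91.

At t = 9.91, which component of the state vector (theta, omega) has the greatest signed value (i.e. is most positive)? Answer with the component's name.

t=0.000: state=(1.190, 1.450)
step 1 (dt=0.01): k1=(1.450, -7.092), k2=(1.415, -7.102), k3=(1.414, -7.102), k4=(1.379, -7.111); state += dt/6·(k1+2k2+2k3+k4)
t=0.010: state=(1.204, 1.379)
t=0.020: state=(1.218, 1.308)
t=0.030: state=(1.230, 1.236)
continuing one RK4 step at a time; state shown every 50 steps (Δt=0.5):
t=0.500: state=(1.039, -1.945)
t=1.000: state=(-0.352, -2.835)
t=1.500: state=(-1.118, 0.029)
t=2.000: state=(-0.390, 2.525)
t=2.500: state=(0.763, 1.435)
t=3.000: state=(0.766, -1.360)
t=3.500: state=(-0.249, -2.094)
t=4.000: state=(-0.800, 0.122)
t=4.500: state=(-0.202, 1.917)
t=5.000: state=(0.603, 0.850)
t=5.500: state=(0.476, -1.246)
t=6.000: state=(-0.299, -1.380)
t=6.500: state=(-0.560, 0.440)
t=7.000: state=(-0.003, 1.436)
t=7.500: state=(0.491, 0.272)
t=8.000: state=(0.230, -1.135)
t=8.500: state=(-0.327, -0.760)
t=9.000: state=(-0.350, 0.652)
t=9.500: state=(0.131, 0.969)
t=9.910: state=(0.368, 0.089)
compare at T: theta=0.368, omega=0.089

largest component: theta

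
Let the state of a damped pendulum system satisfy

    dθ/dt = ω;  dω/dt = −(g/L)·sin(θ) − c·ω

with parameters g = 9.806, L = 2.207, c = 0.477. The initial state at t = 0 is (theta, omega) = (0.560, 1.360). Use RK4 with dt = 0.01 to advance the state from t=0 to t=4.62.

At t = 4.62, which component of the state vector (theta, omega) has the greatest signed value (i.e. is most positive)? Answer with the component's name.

largest component: theta

t=0.000: state=(0.560, 1.360)
step 1 (dt=0.01): k1=(1.360, -3.009), k2=(1.345, -3.027), k3=(1.345, -3.027), k4=(1.330, -3.045); state += dt/6·(k1+2k2+2k3+k4)
t=0.010: state=(0.573, 1.330)
t=0.020: state=(0.587, 1.299)
t=0.030: state=(0.599, 1.268)
continuing one RK4 step at a time; state shown every 20 steps (Δt=0.2):
t=0.200: state=(0.768, 0.707)
t=0.400: state=(0.841, 0.025)
t=0.600: state=(0.782, -0.598)
t=0.800: state=(0.610, -1.091)
t=1.000: state=(0.359, -1.387)
t=1.200: state=(0.072, -1.440)
t=1.400: state=(-0.201, -1.250)
t=1.600: state=(-0.416, -0.873)
t=1.800: state=(-0.544, -0.396)
t=2.000: state=(-0.573, 0.095)
t=2.200: state=(-0.510, 0.528)
t=2.400: state=(-0.370, 0.844)
t=2.600: state=(-0.183, 0.999)
t=2.800: state=(0.018, 0.976)
t=3.000: state=(0.197, 0.793)
t=3.200: state=(0.327, 0.496)
t=3.400: state=(0.392, 0.148)
t=3.600: state=(0.387, -0.192)
t=3.800: state=(0.319, -0.471)
t=4.000: state=(0.205, -0.649)
t=4.200: state=(0.068, -0.705)
t=4.400: state=(-0.068, -0.639)
t=4.600: state=(-0.181, -0.472)
t=4.620: state=(-0.190, -0.452)
compare at T: theta=-0.190, omega=-0.452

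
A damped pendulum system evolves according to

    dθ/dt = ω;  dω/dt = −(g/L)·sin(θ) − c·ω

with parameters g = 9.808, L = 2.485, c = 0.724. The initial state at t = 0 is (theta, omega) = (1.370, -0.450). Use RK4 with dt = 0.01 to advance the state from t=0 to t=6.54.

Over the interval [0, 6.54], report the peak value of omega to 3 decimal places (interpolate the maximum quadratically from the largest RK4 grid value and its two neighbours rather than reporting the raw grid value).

t=0.000: state=(1.370, -0.450)
step 1 (dt=0.01): k1=(-0.450, -3.542), k2=(-0.468, -3.527), k3=(-0.468, -3.527), k4=(-0.485, -3.513); state += dt/6·(k1+2k2+2k3+k4)
t=0.010: state=(1.365, -0.485)
t=0.020: state=(1.360, -0.520)
t=0.030: state=(1.355, -0.555)
continuing one RK4 step at a time; state shown every 25 steps (Δt=0.25):
t=0.250: state=(1.155, -1.237)
t=0.500: state=(0.772, -1.772)
t=0.750: state=(0.300, -1.932)
t=1.000: state=(-0.158, -1.665)
t=1.250: state=(-0.506, -1.082)
t=1.500: state=(-0.689, -0.383)
t=1.750: state=(-0.701, 0.268)
t=2.000: state=(-0.568, 0.765)
t=2.250: state=(-0.338, 1.034)
t=2.500: state=(-0.073, 1.043)
t=2.750: state=(0.164, 0.822)
t=3.000: state=(0.326, 0.458)
t=3.250: state=(0.390, 0.058)
t=3.500: state=(0.360, -0.288)
t=3.750: state=(0.256, -0.516)
t=4.000: state=(0.114, -0.596)
t=4.250: state=(-0.030, -0.533)
t=4.500: state=(-0.143, -0.362)
t=4.750: state=(-0.206, -0.140)
t=5.000: state=(-0.214, 0.076)
t=5.250: state=(-0.173, 0.239)
t=5.500: state=(-0.101, 0.323)
t=5.750: state=(-0.019, 0.322)
t=6.000: state=(0.054, 0.251)
t=6.250: state=(0.103, 0.135)
t=6.500: state=(0.121, 0.009)
t=6.540: state=(0.121, -0.010)
largest grid value and its neighbours: omega(2.370)=1.07057, omega(2.380)=1.07088, omega(2.390)=1.07078
parabola through these three points peaks at t≈2.383 with omega≈1.07090

max omega = 1.071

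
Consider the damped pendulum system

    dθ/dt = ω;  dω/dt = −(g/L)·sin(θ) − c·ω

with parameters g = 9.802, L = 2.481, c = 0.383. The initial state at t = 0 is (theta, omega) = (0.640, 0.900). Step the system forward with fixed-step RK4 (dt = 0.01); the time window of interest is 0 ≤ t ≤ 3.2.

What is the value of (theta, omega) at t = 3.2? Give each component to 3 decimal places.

(theta, omega) = (0.306, 0.583)

t=0.000: state=(0.640, 0.900)
step 1 (dt=0.01): k1=(0.900, -2.704), k2=(0.886, -2.713), k3=(0.886, -2.713), k4=(0.873, -2.722); state += dt/6·(k1+2k2+2k3+k4)
t=0.010: state=(0.649, 0.873)
t=0.020: state=(0.657, 0.846)
t=0.030: state=(0.666, 0.818)
continuing one RK4 step at a time; state shown every 20 steps (Δt=0.2):
t=0.200: state=(0.764, 0.337)
t=0.400: state=(0.775, -0.222)
t=0.600: state=(0.680, -0.716)
t=0.800: state=(0.497, -1.088)
t=1.000: state=(0.256, -1.288)
t=1.200: state=(-0.005, -1.287)
t=1.400: state=(-0.246, -1.093)
t=1.600: state=(-0.432, -0.755)
t=1.800: state=(-0.542, -0.338)
t=2.000: state=(-0.567, 0.092)
t=2.200: state=(-0.509, 0.479)
t=2.400: state=(-0.381, 0.774)
t=2.600: state=(-0.208, 0.938)
t=2.800: state=(-0.016, 0.953)
t=3.000: state=(0.164, 0.824)
t=3.200: state=(0.306, 0.583)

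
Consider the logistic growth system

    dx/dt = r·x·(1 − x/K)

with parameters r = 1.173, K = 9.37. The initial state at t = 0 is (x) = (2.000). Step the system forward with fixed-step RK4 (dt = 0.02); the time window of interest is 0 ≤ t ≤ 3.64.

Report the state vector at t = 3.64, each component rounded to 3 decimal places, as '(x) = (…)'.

(x) = (8.911)

t=0.000: state=(2.000)
step 1 (dt=0.02): k1=(1.845), k2=(1.858), k3=(1.858), k4=(1.870); state += dt/6·(k1+2k2+2k3+k4)
t=0.020: state=(2.037)
t=0.040: state=(2.075)
t=0.060: state=(2.113)
continuing one RK4 step at a time; state shown every 10 steps (Δt=0.2):
t=0.200: state=(2.394)
t=0.400: state=(2.835)
t=0.600: state=(3.319)
t=0.800: state=(3.837)
t=1.000: state=(4.378)
t=1.200: state=(4.927)
t=1.400: state=(5.469)
t=1.600: state=(5.991)
t=1.800: state=(6.479)
t=2.000: state=(6.926)
t=2.200: state=(7.326)
t=2.400: state=(7.676)
t=2.600: state=(7.978)
t=2.800: state=(8.233)
t=3.000: state=(8.448)
t=3.200: state=(8.625)
t=3.400: state=(8.771)
t=3.600: state=(8.890)
t=3.640: state=(8.911)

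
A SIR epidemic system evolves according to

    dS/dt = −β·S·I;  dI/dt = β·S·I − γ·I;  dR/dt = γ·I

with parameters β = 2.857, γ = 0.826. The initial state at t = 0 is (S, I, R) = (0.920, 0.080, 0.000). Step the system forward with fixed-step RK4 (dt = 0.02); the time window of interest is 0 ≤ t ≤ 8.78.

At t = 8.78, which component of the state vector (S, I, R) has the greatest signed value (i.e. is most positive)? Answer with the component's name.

t=0.000: state=(0.920, 0.080, 0.000)
step 1 (dt=0.02): k1=(-0.210, 0.144, 0.066), k2=(-0.214, 0.146, 0.067), k3=(-0.214, 0.146, 0.067), k4=(-0.217, 0.148, 0.068); state += dt/6·(k1+2k2+2k3+k4)
t=0.020: state=(0.916, 0.083, 0.001)
t=0.040: state=(0.911, 0.086, 0.003)
t=0.060: state=(0.907, 0.089, 0.004)
continuing one RK4 step at a time; state shown every 25 steps (Δt=0.5):
t=0.500: state=(0.769, 0.179, 0.052)
t=1.000: state=(0.544, 0.304, 0.152)
t=1.500: state=(0.332, 0.373, 0.295)
t=2.000: state=(0.195, 0.357, 0.448)
t=2.500: state=(0.122, 0.294, 0.583)
t=3.000: state=(0.085, 0.225, 0.690)
t=3.500: state=(0.064, 0.165, 0.771)
t=4.000: state=(0.052, 0.119, 0.829)
t=4.500: state=(0.045, 0.084, 0.870)
t=5.000: state=(0.041, 0.059, 0.900)
t=5.500: state=(0.038, 0.042, 0.920)
t=6.000: state=(0.036, 0.029, 0.935)
t=6.500: state=(0.035, 0.020, 0.945)
t=7.000: state=(0.034, 0.014, 0.952)
t=7.500: state=(0.034, 0.010, 0.957)
t=8.000: state=(0.033, 0.007, 0.960)
t=8.500: state=(0.033, 0.005, 0.962)
t=8.780: state=(0.033, 0.004, 0.963)
compare at T: S=0.033, I=0.004, R=0.963

largest component: R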